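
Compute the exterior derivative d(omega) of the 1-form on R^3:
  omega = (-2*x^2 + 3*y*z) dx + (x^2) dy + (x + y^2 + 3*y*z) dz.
d(omega) = (2*x - 3*z) dx ∧ dy + (1 - 3*y) dx ∧ dz + (2*y + 3*z) dy ∧ dz

For a 1-form omega = sum_i f_i dx_i, the exterior derivative is
  d(omega) = sum_{i < j} (∂f_j/∂x_i - ∂f_i/∂x_j) dx_i ∧ dx_j.
  coefficient of dx ∧ dy: ∂f_2/∂x - ∂f_1/∂y = ∂(x^2)/∂x - ∂(-2*x^2 + 3*y*z)/∂y = 2*x - 3*z
  coefficient of dx ∧ dz: ∂f_3/∂x - ∂f_1/∂z = ∂(x + y^2 + 3*y*z)/∂x - ∂(-2*x^2 + 3*y*z)/∂z = 1 - 3*y
  coefficient of dy ∧ dz: ∂f_3/∂y - ∂f_2/∂z = ∂(x + y^2 + 3*y*z)/∂y - ∂(x^2)/∂z = 2*y + 3*z
Assembling: d(omega) = (2*x - 3*z) dx ∧ dy + (1 - 3*y) dx ∧ dz + (2*y + 3*z) dy ∧ dz.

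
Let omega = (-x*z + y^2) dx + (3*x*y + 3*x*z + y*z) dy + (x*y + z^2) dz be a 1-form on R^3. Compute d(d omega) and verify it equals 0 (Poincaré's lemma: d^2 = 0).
d(d omega) = 0

Step 1: d omega = sum_{i<j} (∂f_j/∂x_i - ∂f_i/∂x_j) dx_i ∧ dx_j:
  coeff of dx ∧ dy: y + 3*z
  coeff of dx ∧ dz: x + y
  coeff of dy ∧ dz: -2*x - y
Step 2: Apply d again to each 2-form coefficient. The only possible 3-form in R^3 is dx ∧ dy ∧ dz, with coefficient
  ∂(coeff of dy∧dz)/∂x - ∂(coeff of dx∧dz)/∂y + ∂(coeff of dx∧dy)/∂z
  = ∂/∂x (-2*x - y) - ∂/∂y (x + y) + ∂/∂z (y + 3*z).
Each of these terms simplifies to sums of mixed partials that cancel in pairs. The result is 0 (by equality of mixed partials for smooth functions — Schwarz / Clairaut).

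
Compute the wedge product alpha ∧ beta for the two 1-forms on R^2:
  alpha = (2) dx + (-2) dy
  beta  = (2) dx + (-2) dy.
alpha ∧ beta = 0

Distribute the wedge, using dx_i ∧ dx_j = -dx_j ∧ dx_i and dx_i ∧ dx_i = 0. For each pair (i, j) with i < j, the coefficient of dx_i ∧ dx_j in alpha ∧ beta is (alpha_i * beta_j - alpha_j * beta_i). Collecting: alpha ∧ beta = 0.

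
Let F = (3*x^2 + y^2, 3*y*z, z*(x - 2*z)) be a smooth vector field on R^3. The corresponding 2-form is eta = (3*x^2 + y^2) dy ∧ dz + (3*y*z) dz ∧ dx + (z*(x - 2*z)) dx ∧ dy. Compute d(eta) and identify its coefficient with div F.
d(eta) = (7*x - z) dx ∧ dy ∧ dz; div F = 7*x - z

For a 2-form in R^3 of the form above, applying d gives a 3-form with coefficient ∂P/∂x + ∂Q/∂y + ∂R/∂z:
  ∂P/∂x = 6*x
  ∂Q/∂y = 3*z
  ∂R/∂z = x - 4*z
Sum = 7*x - z, which is exactly div F.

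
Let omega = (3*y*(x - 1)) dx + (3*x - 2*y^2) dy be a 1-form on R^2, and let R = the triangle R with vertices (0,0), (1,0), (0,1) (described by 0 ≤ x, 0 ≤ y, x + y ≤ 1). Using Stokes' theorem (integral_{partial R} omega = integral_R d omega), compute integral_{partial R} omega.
integral_(partial R) omega = 5/2

Stokes: integral_partial_R omega = integral_R d omega with d omega = (∂Q/∂x - ∂P/∂y) dx ∧ dy.
  ∂Q/∂x = 3
  ∂P/∂y = 3*x - 3
  integrand = ∂Q/∂x - ∂P/∂y = 6 - 3*x.
Integrating over R: integral_0^1 integral_0^{1-x} (6 - 3*x) dy dx = 5/2.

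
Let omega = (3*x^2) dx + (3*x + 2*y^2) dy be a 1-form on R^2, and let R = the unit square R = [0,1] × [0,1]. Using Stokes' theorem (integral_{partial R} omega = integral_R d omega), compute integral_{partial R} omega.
integral_(partial R) omega = 3

Stokes: integral_partial_R omega = integral_R d omega with d omega = (∂Q/∂x - ∂P/∂y) dx ∧ dy.
  ∂Q/∂x = 3
  ∂P/∂y = 0
  integrand = ∂Q/∂x - ∂P/∂y = 3.
Integrating over R: integral_0^1 integral_0^1 (3) dx dy = 3.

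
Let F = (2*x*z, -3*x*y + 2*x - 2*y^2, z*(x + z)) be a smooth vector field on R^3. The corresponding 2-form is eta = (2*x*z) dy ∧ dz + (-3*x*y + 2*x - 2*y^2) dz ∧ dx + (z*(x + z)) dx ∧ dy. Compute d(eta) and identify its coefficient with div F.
d(eta) = (-2*x - 4*y + 4*z) dx ∧ dy ∧ dz; div F = -2*x - 4*y + 4*z

For a 2-form in R^3 of the form above, applying d gives a 3-form with coefficient ∂P/∂x + ∂Q/∂y + ∂R/∂z:
  ∂P/∂x = 2*z
  ∂Q/∂y = -3*x - 4*y
  ∂R/∂z = x + 2*z
Sum = -2*x - 4*y + 4*z, which is exactly div F.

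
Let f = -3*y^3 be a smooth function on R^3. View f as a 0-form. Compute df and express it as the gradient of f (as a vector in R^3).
df = (0) dx + (-9*y^2) dy + (0) dz; grad f = (0, -9*y^2, 0)

For a 0-form f, d f = (∂f/∂x) dx + (∂f/∂y) dy + (∂f/∂z) dz. The components of the vector representation are exactly the entries of grad f in Cartesian coordinates:
  ∂f/∂x = 0
  ∂f/∂y = -9*y^2
  ∂f/∂z = 0.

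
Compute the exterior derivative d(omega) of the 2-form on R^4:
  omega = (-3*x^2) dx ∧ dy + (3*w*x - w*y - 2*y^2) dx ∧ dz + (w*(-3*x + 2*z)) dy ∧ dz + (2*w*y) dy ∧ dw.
d(omega) = (-2*w + 4*y) dx ∧ dy ∧ dz + (3*x - y) dx ∧ dz ∧ dw + (-3*x + 2*z) dy ∧ dz ∧ dw

For a 2-form omega = sum_{i<j} g_{ij} dx_i ∧ dx_j, the exterior derivative is
  d(omega) = sum_{i<j} d(g_{ij}) ∧ dx_i ∧ dx_j = sum_{i<j, k} (∂g_{ij}/∂x_k) dx_k ∧ dx_i ∧ dx_j.
Expand each term, using dx_k ∧ dx_i ∧ dx_j = sgn(permutation) dx_{(a)} ∧ dx_{(b)} ∧ dx_{(c)} with (a < b < c) sorted:
  d(3*w*x - w*y - 2*y^2) includes (∂/∂y)(3*w*x - w*y - 2*y^2) dy = (-w - 4*y) dy, which multiplied by dx ∧ dz gives (w + 4*y) dx ∧ dy ∧ dz
  d(3*w*x - w*y - 2*y^2) includes (∂/∂w)(3*w*x - w*y - 2*y^2) dw = (3*x - y) dw, which multiplied by dx ∧ dz gives (3*x - y) dx ∧ dz ∧ dw
  d(w*(-3*x + 2*z)) includes (∂/∂x)(w*(-3*x + 2*z)) dx = (-3*w) dx, which multiplied by dy ∧ dz gives (-3*w) dx ∧ dy ∧ dz
  d(w*(-3*x + 2*z)) includes (∂/∂w)(w*(-3*x + 2*z)) dw = (-3*x + 2*z) dw, which multiplied by dy ∧ dz gives (-3*x + 2*z) dy ∧ dz ∧ dw
Collecting like 3-forms: d(omega) = (-2*w + 4*y) dx ∧ dy ∧ dz + (3*x - y) dx ∧ dz ∧ dw + (-3*x + 2*z) dy ∧ dz ∧ dw.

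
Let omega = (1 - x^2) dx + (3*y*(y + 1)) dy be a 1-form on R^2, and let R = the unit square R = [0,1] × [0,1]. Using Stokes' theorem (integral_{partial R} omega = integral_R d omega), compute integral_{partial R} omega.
integral_(partial R) omega = 0

Stokes: integral_partial_R omega = integral_R d omega with d omega = (∂Q/∂x - ∂P/∂y) dx ∧ dy.
  ∂Q/∂x = 0
  ∂P/∂y = 0
  integrand = ∂Q/∂x - ∂P/∂y = 0.
Integrating over R: integral_0^1 integral_0^1 (0) dx dy = 0.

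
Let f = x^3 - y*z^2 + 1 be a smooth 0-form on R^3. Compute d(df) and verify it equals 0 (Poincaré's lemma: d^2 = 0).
d(df) = 0

Step 1: df = sum_i (∂f/∂x_i) dx_i = (3*x^2) dx + (-z^2) dy + (-2*y*z) dz.
Step 2: Apply d again. Using the 1-form formula, the coefficient of dx ∧ dy in d(df) is ∂^2 f/∂x ∂y - ∂^2 f/∂y ∂x = (0) - (0) = 0 (equality of mixed partials for smooth f).
Similarly for dx ∧ dz and dy ∧ dz — all coefficients vanish. So d(df) = 0.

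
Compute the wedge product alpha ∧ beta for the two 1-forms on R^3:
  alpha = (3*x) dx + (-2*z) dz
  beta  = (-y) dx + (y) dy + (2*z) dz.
alpha ∧ beta = (3*x*y) dx ∧ dy + (2*z*(3*x - y)) dx ∧ dz + (2*y*z) dy ∧ dz

Distribute the wedge, using dx_i ∧ dx_j = -dx_j ∧ dx_i and dx_i ∧ dx_i = 0. For each pair (i, j) with i < j, the coefficient of dx_i ∧ dx_j in alpha ∧ beta is (alpha_i * beta_j - alpha_j * beta_i). Collecting: alpha ∧ beta = (3*x*y) dx ∧ dy + (2*z*(3*x - y)) dx ∧ dz + (2*y*z) dy ∧ dz.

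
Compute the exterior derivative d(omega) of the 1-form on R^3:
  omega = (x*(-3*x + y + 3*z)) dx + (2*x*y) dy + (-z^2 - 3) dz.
d(omega) = (-x + 2*y) dx ∧ dy + (-3*x) dx ∧ dz

For a 1-form omega = sum_i f_i dx_i, the exterior derivative is
  d(omega) = sum_{i < j} (∂f_j/∂x_i - ∂f_i/∂x_j) dx_i ∧ dx_j.
  coefficient of dx ∧ dy: ∂f_2/∂x - ∂f_1/∂y = ∂(2*x*y)/∂x - ∂(x*(-3*x + y + 3*z))/∂y = -x + 2*y
  coefficient of dx ∧ dz: ∂f_3/∂x - ∂f_1/∂z = ∂(-z^2 - 3)/∂x - ∂(x*(-3*x + y + 3*z))/∂z = -3*x
Assembling: d(omega) = (-x + 2*y) dx ∧ dy + (-3*x) dx ∧ dz.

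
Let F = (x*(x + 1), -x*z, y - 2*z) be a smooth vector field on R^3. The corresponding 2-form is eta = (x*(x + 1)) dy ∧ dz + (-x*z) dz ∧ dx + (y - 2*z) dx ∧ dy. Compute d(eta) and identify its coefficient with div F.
d(eta) = (2*x - 1) dx ∧ dy ∧ dz; div F = 2*x - 1

For a 2-form in R^3 of the form above, applying d gives a 3-form with coefficient ∂P/∂x + ∂Q/∂y + ∂R/∂z:
  ∂P/∂x = 2*x + 1
  ∂Q/∂y = 0
  ∂R/∂z = -2
Sum = 2*x - 1, which is exactly div F.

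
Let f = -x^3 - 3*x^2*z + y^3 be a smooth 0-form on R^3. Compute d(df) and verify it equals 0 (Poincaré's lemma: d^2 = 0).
d(df) = 0

Step 1: df = sum_i (∂f/∂x_i) dx_i = (3*x*(-x - 2*z)) dx + (3*y^2) dy + (-3*x^2) dz.
Step 2: Apply d again. Using the 1-form formula, the coefficient of dx ∧ dy in d(df) is ∂^2 f/∂x ∂y - ∂^2 f/∂y ∂x = (0) - (0) = 0 (equality of mixed partials for smooth f).
Similarly for dx ∧ dz and dy ∧ dz — all coefficients vanish. So d(df) = 0.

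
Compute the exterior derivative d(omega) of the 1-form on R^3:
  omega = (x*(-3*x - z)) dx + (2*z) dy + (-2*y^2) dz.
d(omega) = (x) dx ∧ dz + (-4*y - 2) dy ∧ dz

For a 1-form omega = sum_i f_i dx_i, the exterior derivative is
  d(omega) = sum_{i < j} (∂f_j/∂x_i - ∂f_i/∂x_j) dx_i ∧ dx_j.
  coefficient of dx ∧ dz: ∂f_3/∂x - ∂f_1/∂z = ∂(-2*y^2)/∂x - ∂(x*(-3*x - z))/∂z = x
  coefficient of dy ∧ dz: ∂f_3/∂y - ∂f_2/∂z = ∂(-2*y^2)/∂y - ∂(2*z)/∂z = -4*y - 2
Assembling: d(omega) = (x) dx ∧ dz + (-4*y - 2) dy ∧ dz.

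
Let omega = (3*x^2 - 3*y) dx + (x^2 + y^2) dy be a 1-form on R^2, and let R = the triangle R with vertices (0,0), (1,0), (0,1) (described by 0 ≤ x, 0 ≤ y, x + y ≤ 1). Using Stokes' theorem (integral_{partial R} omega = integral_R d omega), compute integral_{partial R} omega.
integral_(partial R) omega = 11/6

Stokes: integral_partial_R omega = integral_R d omega with d omega = (∂Q/∂x - ∂P/∂y) dx ∧ dy.
  ∂Q/∂x = 2*x
  ∂P/∂y = -3
  integrand = ∂Q/∂x - ∂P/∂y = 2*x + 3.
Integrating over R: integral_0^1 integral_0^{1-x} (2*x + 3) dy dx = 11/6.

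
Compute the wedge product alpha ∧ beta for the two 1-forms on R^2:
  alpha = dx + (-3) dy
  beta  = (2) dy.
alpha ∧ beta = (2) dx ∧ dy

Distribute the wedge, using dx_i ∧ dx_j = -dx_j ∧ dx_i and dx_i ∧ dx_i = 0. For each pair (i, j) with i < j, the coefficient of dx_i ∧ dx_j in alpha ∧ beta is (alpha_i * beta_j - alpha_j * beta_i). Collecting: alpha ∧ beta = (2) dx ∧ dy.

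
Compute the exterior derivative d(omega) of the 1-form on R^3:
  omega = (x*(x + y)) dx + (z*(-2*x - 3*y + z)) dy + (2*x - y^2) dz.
d(omega) = (-x - 2*z) dx ∧ dy + (2) dx ∧ dz + (2*x + y - 2*z) dy ∧ dz

For a 1-form omega = sum_i f_i dx_i, the exterior derivative is
  d(omega) = sum_{i < j} (∂f_j/∂x_i - ∂f_i/∂x_j) dx_i ∧ dx_j.
  coefficient of dx ∧ dy: ∂f_2/∂x - ∂f_1/∂y = ∂(z*(-2*x - 3*y + z))/∂x - ∂(x*(x + y))/∂y = -x - 2*z
  coefficient of dx ∧ dz: ∂f_3/∂x - ∂f_1/∂z = ∂(2*x - y^2)/∂x - ∂(x*(x + y))/∂z = 2
  coefficient of dy ∧ dz: ∂f_3/∂y - ∂f_2/∂z = ∂(2*x - y^2)/∂y - ∂(z*(-2*x - 3*y + z))/∂z = 2*x + y - 2*z
Assembling: d(omega) = (-x - 2*z) dx ∧ dy + (2) dx ∧ dz + (2*x + y - 2*z) dy ∧ dz.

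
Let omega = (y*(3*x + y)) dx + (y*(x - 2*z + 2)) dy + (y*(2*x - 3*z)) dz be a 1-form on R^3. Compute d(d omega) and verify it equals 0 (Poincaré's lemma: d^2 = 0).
d(d omega) = 0

Step 1: d omega = sum_{i<j} (∂f_j/∂x_i - ∂f_i/∂x_j) dx_i ∧ dx_j:
  coeff of dx ∧ dy: -3*x - y
  coeff of dx ∧ dz: 2*y
  coeff of dy ∧ dz: 2*x + 2*y - 3*z
Step 2: Apply d again to each 2-form coefficient. The only possible 3-form in R^3 is dx ∧ dy ∧ dz, with coefficient
  ∂(coeff of dy∧dz)/∂x - ∂(coeff of dx∧dz)/∂y + ∂(coeff of dx∧dy)/∂z
  = ∂/∂x (2*x + 2*y - 3*z) - ∂/∂y (2*y) + ∂/∂z (-3*x - y).
Each of these terms simplifies to sums of mixed partials that cancel in pairs. The result is 0 (by equality of mixed partials for smooth functions — Schwarz / Clairaut).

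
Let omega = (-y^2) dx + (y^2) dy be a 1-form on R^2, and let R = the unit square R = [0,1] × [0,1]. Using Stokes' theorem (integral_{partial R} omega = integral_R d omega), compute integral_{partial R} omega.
integral_(partial R) omega = 1

Stokes: integral_partial_R omega = integral_R d omega with d omega = (∂Q/∂x - ∂P/∂y) dx ∧ dy.
  ∂Q/∂x = 0
  ∂P/∂y = -2*y
  integrand = ∂Q/∂x - ∂P/∂y = 2*y.
Integrating over R: integral_0^1 integral_0^1 (2*y) dx dy = 1.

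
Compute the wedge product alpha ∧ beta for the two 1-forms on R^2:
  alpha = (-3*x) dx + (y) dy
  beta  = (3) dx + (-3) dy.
alpha ∧ beta = (9*x - 3*y) dx ∧ dy

Distribute the wedge, using dx_i ∧ dx_j = -dx_j ∧ dx_i and dx_i ∧ dx_i = 0. For each pair (i, j) with i < j, the coefficient of dx_i ∧ dx_j in alpha ∧ beta is (alpha_i * beta_j - alpha_j * beta_i). Collecting: alpha ∧ beta = (9*x - 3*y) dx ∧ dy.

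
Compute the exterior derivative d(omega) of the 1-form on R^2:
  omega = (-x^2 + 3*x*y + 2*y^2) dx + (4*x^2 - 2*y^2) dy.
d(omega) = (5*x - 4*y) dx ∧ dy

For a 1-form omega = sum_i f_i dx_i, the exterior derivative is
  d(omega) = sum_{i < j} (∂f_j/∂x_i - ∂f_i/∂x_j) dx_i ∧ dx_j.
  coefficient of dx ∧ dy: ∂f_2/∂x - ∂f_1/∂y = ∂(4*x^2 - 2*y^2)/∂x - ∂(-x^2 + 3*x*y + 2*y^2)/∂y = 5*x - 4*y
Assembling: d(omega) = (5*x - 4*y) dx ∧ dy.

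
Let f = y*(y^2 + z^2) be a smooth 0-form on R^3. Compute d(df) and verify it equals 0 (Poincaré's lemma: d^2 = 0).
d(df) = 0

Step 1: df = sum_i (∂f/∂x_i) dx_i = (0) dx + (3*y^2 + z^2) dy + (2*y*z) dz.
Step 2: Apply d again. Using the 1-form formula, the coefficient of dx ∧ dy in d(df) is ∂^2 f/∂x ∂y - ∂^2 f/∂y ∂x = (0) - (0) = 0 (equality of mixed partials for smooth f).
Similarly for dx ∧ dz and dy ∧ dz — all coefficients vanish. So d(df) = 0.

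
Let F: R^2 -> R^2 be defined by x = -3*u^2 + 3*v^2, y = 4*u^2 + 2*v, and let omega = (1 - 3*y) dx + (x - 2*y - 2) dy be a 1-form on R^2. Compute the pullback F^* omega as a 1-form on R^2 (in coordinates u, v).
F^* omega = (2*u*(-8*u^2 + 12*v^2 + 2*v - 11)) du + (-72*u^2*v - 22*u^2 - 30*v^2 - 2*v - 4) dv

Using F^*(f dg) = (f ∘ F) d(g ∘ F), substitute each coordinate x_i by F_i(u, v) in f_i, and replace dx_i by d F_i = (∂F_i/∂u) du + (∂F_i/∂v) dv.
  For the x component: f_1(F) = -12*u^2 - 6*v + 1; d F_1 = (-6*u) du + (6*v) dv
  For the y component: f_2(F) = -11*u^2 + 3*v^2 - 4*v - 2; d F_2 = (8*u) du + (2) dv
Combining and collecting du, dv coefficients:
  coeff of du: 2*u*(-8*u^2 + 12*v^2 + 2*v - 11)
  coeff of dv: -72*u^2*v - 22*u^2 - 30*v^2 - 2*v - 4
F^* omega = (2*u*(-8*u^2 + 12*v^2 + 2*v - 11)) du + (-72*u^2*v - 22*u^2 - 30*v^2 - 2*v - 4) dv.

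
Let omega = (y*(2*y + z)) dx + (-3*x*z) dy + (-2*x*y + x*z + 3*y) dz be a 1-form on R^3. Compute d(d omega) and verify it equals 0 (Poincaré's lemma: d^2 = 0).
d(d omega) = 0

Step 1: d omega = sum_{i<j} (∂f_j/∂x_i - ∂f_i/∂x_j) dx_i ∧ dx_j:
  coeff of dx ∧ dy: -4*y - 4*z
  coeff of dx ∧ dz: -3*y + z
  coeff of dy ∧ dz: x + 3
Step 2: Apply d again to each 2-form coefficient. The only possible 3-form in R^3 is dx ∧ dy ∧ dz, with coefficient
  ∂(coeff of dy∧dz)/∂x - ∂(coeff of dx∧dz)/∂y + ∂(coeff of dx∧dy)/∂z
  = ∂/∂x (x + 3) - ∂/∂y (-3*y + z) + ∂/∂z (-4*y - 4*z).
Each of these terms simplifies to sums of mixed partials that cancel in pairs. The result is 0 (by equality of mixed partials for smooth functions — Schwarz / Clairaut).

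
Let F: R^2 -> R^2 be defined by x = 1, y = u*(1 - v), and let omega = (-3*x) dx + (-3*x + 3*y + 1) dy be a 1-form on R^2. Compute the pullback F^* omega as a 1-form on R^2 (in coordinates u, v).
F^* omega = (3*u*v^2 - 6*u*v + 3*u + 2*v - 2) du + (u*(3*u*v - 3*u + 2)) dv

Using F^*(f dg) = (f ∘ F) d(g ∘ F), substitute each coordinate x_i by F_i(u, v) in f_i, and replace dx_i by d F_i = (∂F_i/∂u) du + (∂F_i/∂v) dv.
  For the x component: f_1(F) = -3; d F_1 = (0) du + (0) dv
  For the y component: f_2(F) = -3*u*v + 3*u - 2; d F_2 = (1 - v) du + (-u) dv
Combining and collecting du, dv coefficients:
  coeff of du: 3*u*v^2 - 6*u*v + 3*u + 2*v - 2
  coeff of dv: u*(3*u*v - 3*u + 2)
F^* omega = (3*u*v^2 - 6*u*v + 3*u + 2*v - 2) du + (u*(3*u*v - 3*u + 2)) dv.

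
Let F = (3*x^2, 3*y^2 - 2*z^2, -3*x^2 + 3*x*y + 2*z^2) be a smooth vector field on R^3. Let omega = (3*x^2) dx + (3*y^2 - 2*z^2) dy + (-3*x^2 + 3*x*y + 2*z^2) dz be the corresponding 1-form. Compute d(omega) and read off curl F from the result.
d(omega) = (3*x + 4*z) dy ∧ dz + (6*x - 3*y) dz ∧ dx + (0) dx ∧ dy; curl F = (3*x + 4*z, 6*x - 3*y, 0)

d omega = sum_{i<j} (∂f_j/∂x_i - ∂f_i/∂x_j) dx_i ∧ dx_j. Under the identification (dy ∧ dz, dz ∧ dx, dx ∧ dy) ↔ (e_x, e_y, e_z), the coefficients are exactly the components of curl F. Compute:
  ∂R/∂y - ∂Q/∂z = (3*x) - (-4*z) = 3*x + 4*z
  ∂P/∂z - ∂R/∂x = (0) - (-6*x + 3*y) = 6*x - 3*y
  ∂Q/∂x - ∂P/∂y = (0) - (0) = 0.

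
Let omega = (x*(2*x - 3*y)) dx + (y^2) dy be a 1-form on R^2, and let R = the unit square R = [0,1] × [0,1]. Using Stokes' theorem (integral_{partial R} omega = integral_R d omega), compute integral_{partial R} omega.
integral_(partial R) omega = 3/2

Stokes: integral_partial_R omega = integral_R d omega with d omega = (∂Q/∂x - ∂P/∂y) dx ∧ dy.
  ∂Q/∂x = 0
  ∂P/∂y = -3*x
  integrand = ∂Q/∂x - ∂P/∂y = 3*x.
Integrating over R: integral_0^1 integral_0^1 (3*x) dx dy = 3/2.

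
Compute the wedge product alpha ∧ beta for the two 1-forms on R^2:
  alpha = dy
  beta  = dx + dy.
alpha ∧ beta = (-1) dx ∧ dy

Distribute the wedge, using dx_i ∧ dx_j = -dx_j ∧ dx_i and dx_i ∧ dx_i = 0. For each pair (i, j) with i < j, the coefficient of dx_i ∧ dx_j in alpha ∧ beta is (alpha_i * beta_j - alpha_j * beta_i). Collecting: alpha ∧ beta = (-1) dx ∧ dy.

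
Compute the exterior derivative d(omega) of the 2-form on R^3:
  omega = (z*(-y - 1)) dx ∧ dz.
d(omega) = (z) dx ∧ dy ∧ dz

For a 2-form omega = sum_{i<j} g_{ij} dx_i ∧ dx_j, the exterior derivative is
  d(omega) = sum_{i<j} d(g_{ij}) ∧ dx_i ∧ dx_j = sum_{i<j, k} (∂g_{ij}/∂x_k) dx_k ∧ dx_i ∧ dx_j.
Expand each term, using dx_k ∧ dx_i ∧ dx_j = sgn(permutation) dx_{(a)} ∧ dx_{(b)} ∧ dx_{(c)} with (a < b < c) sorted:
  d(z*(-y - 1)) includes (∂/∂y)(z*(-y - 1)) dy = (-z) dy, which multiplied by dx ∧ dz gives (z) dx ∧ dy ∧ dz
Collecting like 3-forms: d(omega) = (z) dx ∧ dy ∧ dz.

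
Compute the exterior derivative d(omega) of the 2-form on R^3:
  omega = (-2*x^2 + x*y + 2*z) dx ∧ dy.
d(omega) = (2) dx ∧ dy ∧ dz

For a 2-form omega = sum_{i<j} g_{ij} dx_i ∧ dx_j, the exterior derivative is
  d(omega) = sum_{i<j} d(g_{ij}) ∧ dx_i ∧ dx_j = sum_{i<j, k} (∂g_{ij}/∂x_k) dx_k ∧ dx_i ∧ dx_j.
Expand each term, using dx_k ∧ dx_i ∧ dx_j = sgn(permutation) dx_{(a)} ∧ dx_{(b)} ∧ dx_{(c)} with (a < b < c) sorted:
  d(-2*x^2 + x*y + 2*z) includes (∂/∂z)(-2*x^2 + x*y + 2*z) dz = (2) dz, which multiplied by dx ∧ dy gives (2) dx ∧ dy ∧ dz
Collecting like 3-forms: d(omega) = (2) dx ∧ dy ∧ dz.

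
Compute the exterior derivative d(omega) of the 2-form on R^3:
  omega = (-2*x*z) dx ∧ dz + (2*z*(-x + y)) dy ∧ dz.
d(omega) = (-2*z) dx ∧ dy ∧ dz

For a 2-form omega = sum_{i<j} g_{ij} dx_i ∧ dx_j, the exterior derivative is
  d(omega) = sum_{i<j} d(g_{ij}) ∧ dx_i ∧ dx_j = sum_{i<j, k} (∂g_{ij}/∂x_k) dx_k ∧ dx_i ∧ dx_j.
Expand each term, using dx_k ∧ dx_i ∧ dx_j = sgn(permutation) dx_{(a)} ∧ dx_{(b)} ∧ dx_{(c)} with (a < b < c) sorted:
  d(2*z*(-x + y)) includes (∂/∂x)(2*z*(-x + y)) dx = (-2*z) dx, which multiplied by dy ∧ dz gives (-2*z) dx ∧ dy ∧ dz
Collecting like 3-forms: d(omega) = (-2*z) dx ∧ dy ∧ dz.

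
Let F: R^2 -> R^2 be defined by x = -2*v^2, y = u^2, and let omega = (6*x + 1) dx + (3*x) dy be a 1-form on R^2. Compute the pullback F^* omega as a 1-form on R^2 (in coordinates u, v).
F^* omega = (-12*u*v^2) du + (48*v^3 - 4*v) dv

Using F^*(f dg) = (f ∘ F) d(g ∘ F), substitute each coordinate x_i by F_i(u, v) in f_i, and replace dx_i by d F_i = (∂F_i/∂u) du + (∂F_i/∂v) dv.
  For the x component: f_1(F) = 1 - 12*v^2; d F_1 = (0) du + (-4*v) dv
  For the y component: f_2(F) = -6*v^2; d F_2 = (2*u) du + (0) dv
Combining and collecting du, dv coefficients:
  coeff of du: -12*u*v^2
  coeff of dv: 48*v^3 - 4*v
F^* omega = (-12*u*v^2) du + (48*v^3 - 4*v) dv.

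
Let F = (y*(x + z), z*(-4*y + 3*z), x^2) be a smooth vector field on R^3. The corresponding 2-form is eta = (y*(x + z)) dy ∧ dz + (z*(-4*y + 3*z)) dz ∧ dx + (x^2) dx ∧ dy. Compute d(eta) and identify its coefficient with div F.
d(eta) = (y - 4*z) dx ∧ dy ∧ dz; div F = y - 4*z

For a 2-form in R^3 of the form above, applying d gives a 3-form with coefficient ∂P/∂x + ∂Q/∂y + ∂R/∂z:
  ∂P/∂x = y
  ∂Q/∂y = -4*z
  ∂R/∂z = 0
Sum = y - 4*z, which is exactly div F.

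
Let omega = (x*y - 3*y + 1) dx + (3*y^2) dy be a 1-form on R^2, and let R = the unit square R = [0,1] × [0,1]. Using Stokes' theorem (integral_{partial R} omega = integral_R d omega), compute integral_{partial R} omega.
integral_(partial R) omega = 5/2

Stokes: integral_partial_R omega = integral_R d omega with d omega = (∂Q/∂x - ∂P/∂y) dx ∧ dy.
  ∂Q/∂x = 0
  ∂P/∂y = x - 3
  integrand = ∂Q/∂x - ∂P/∂y = 3 - x.
Integrating over R: integral_0^1 integral_0^1 (3 - x) dx dy = 5/2.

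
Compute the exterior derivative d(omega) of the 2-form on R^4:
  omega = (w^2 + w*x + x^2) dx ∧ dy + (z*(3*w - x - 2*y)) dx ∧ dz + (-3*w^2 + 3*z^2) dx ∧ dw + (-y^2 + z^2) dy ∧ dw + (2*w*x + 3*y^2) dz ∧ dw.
d(omega) = (2*w + x) dx ∧ dy ∧ dw + (2*z) dx ∧ dy ∧ dz + (2*w - 3*z) dx ∧ dz ∧ dw + (6*y - 2*z) dy ∧ dz ∧ dw

For a 2-form omega = sum_{i<j} g_{ij} dx_i ∧ dx_j, the exterior derivative is
  d(omega) = sum_{i<j} d(g_{ij}) ∧ dx_i ∧ dx_j = sum_{i<j, k} (∂g_{ij}/∂x_k) dx_k ∧ dx_i ∧ dx_j.
Expand each term, using dx_k ∧ dx_i ∧ dx_j = sgn(permutation) dx_{(a)} ∧ dx_{(b)} ∧ dx_{(c)} with (a < b < c) sorted:
  d(w^2 + w*x + x^2) includes (∂/∂w)(w^2 + w*x + x^2) dw = (2*w + x) dw, which multiplied by dx ∧ dy gives (2*w + x) dx ∧ dy ∧ dw
  d(z*(3*w - x - 2*y)) includes (∂/∂y)(z*(3*w - x - 2*y)) dy = (-2*z) dy, which multiplied by dx ∧ dz gives (2*z) dx ∧ dy ∧ dz
  d(z*(3*w - x - 2*y)) includes (∂/∂w)(z*(3*w - x - 2*y)) dw = (3*z) dw, which multiplied by dx ∧ dz gives (3*z) dx ∧ dz ∧ dw
  d(-3*w^2 + 3*z^2) includes (∂/∂z)(-3*w^2 + 3*z^2) dz = (6*z) dz, which multiplied by dx ∧ dw gives (-6*z) dx ∧ dz ∧ dw
  d(-y^2 + z^2) includes (∂/∂z)(-y^2 + z^2) dz = (2*z) dz, which multiplied by dy ∧ dw gives (-2*z) dy ∧ dz ∧ dw
  d(2*w*x + 3*y^2) includes (∂/∂x)(2*w*x + 3*y^2) dx = (2*w) dx, which multiplied by dz ∧ dw gives (2*w) dx ∧ dz ∧ dw
  d(2*w*x + 3*y^2) includes (∂/∂y)(2*w*x + 3*y^2) dy = (6*y) dy, which multiplied by dz ∧ dw gives (6*y) dy ∧ dz ∧ dw
Collecting like 3-forms: d(omega) = (2*w + x) dx ∧ dy ∧ dw + (2*z) dx ∧ dy ∧ dz + (2*w - 3*z) dx ∧ dz ∧ dw + (6*y - 2*z) dy ∧ dz ∧ dw.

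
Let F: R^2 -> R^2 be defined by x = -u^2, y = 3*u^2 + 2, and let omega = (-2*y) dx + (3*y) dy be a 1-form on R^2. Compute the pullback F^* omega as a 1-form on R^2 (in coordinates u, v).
F^* omega = (66*u^3 + 44*u) du

Using F^*(f dg) = (f ∘ F) d(g ∘ F), substitute each coordinate x_i by F_i(u, v) in f_i, and replace dx_i by d F_i = (∂F_i/∂u) du + (∂F_i/∂v) dv.
  For the x component: f_1(F) = -6*u^2 - 4; d F_1 = (-2*u) du + (0) dv
  For the y component: f_2(F) = 9*u^2 + 6; d F_2 = (6*u) du + (0) dv
Combining and collecting du, dv coefficients:
  coeff of du: 66*u^3 + 44*u
  coeff of dv: 0
F^* omega = (66*u^3 + 44*u) du.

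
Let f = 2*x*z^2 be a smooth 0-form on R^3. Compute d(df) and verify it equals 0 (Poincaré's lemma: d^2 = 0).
d(df) = 0

Step 1: df = sum_i (∂f/∂x_i) dx_i = (2*z^2) dx + (0) dy + (4*x*z) dz.
Step 2: Apply d again. Using the 1-form formula, the coefficient of dx ∧ dy in d(df) is ∂^2 f/∂x ∂y - ∂^2 f/∂y ∂x = (0) - (0) = 0 (equality of mixed partials for smooth f).
Similarly for dx ∧ dz and dy ∧ dz — all coefficients vanish. So d(df) = 0.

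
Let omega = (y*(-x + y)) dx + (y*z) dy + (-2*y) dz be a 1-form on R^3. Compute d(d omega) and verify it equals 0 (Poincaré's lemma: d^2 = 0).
d(d omega) = 0

Step 1: d omega = sum_{i<j} (∂f_j/∂x_i - ∂f_i/∂x_j) dx_i ∧ dx_j:
  coeff of dx ∧ dy: x - 2*y
  coeff of dx ∧ dz: 0
  coeff of dy ∧ dz: -y - 2
Step 2: Apply d again to each 2-form coefficient. The only possible 3-form in R^3 is dx ∧ dy ∧ dz, with coefficient
  ∂(coeff of dy∧dz)/∂x - ∂(coeff of dx∧dz)/∂y + ∂(coeff of dx∧dy)/∂z
  = ∂/∂x (-y - 2) - ∂/∂y (0) + ∂/∂z (x - 2*y).
Each of these terms simplifies to sums of mixed partials that cancel in pairs. The result is 0 (by equality of mixed partials for smooth functions — Schwarz / Clairaut).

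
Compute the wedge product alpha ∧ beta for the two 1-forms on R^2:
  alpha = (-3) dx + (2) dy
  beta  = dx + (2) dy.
alpha ∧ beta = (-8) dx ∧ dy

Distribute the wedge, using dx_i ∧ dx_j = -dx_j ∧ dx_i and dx_i ∧ dx_i = 0. For each pair (i, j) with i < j, the coefficient of dx_i ∧ dx_j in alpha ∧ beta is (alpha_i * beta_j - alpha_j * beta_i). Collecting: alpha ∧ beta = (-8) dx ∧ dy.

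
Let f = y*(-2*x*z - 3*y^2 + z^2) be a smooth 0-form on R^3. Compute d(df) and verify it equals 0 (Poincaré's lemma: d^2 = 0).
d(df) = 0

Step 1: df = sum_i (∂f/∂x_i) dx_i = (-2*y*z) dx + (-2*x*z - 9*y^2 + z^2) dy + (2*y*(-x + z)) dz.
Step 2: Apply d again. Using the 1-form formula, the coefficient of dx ∧ dy in d(df) is ∂^2 f/∂x ∂y - ∂^2 f/∂y ∂x = (-2*z) - (-2*z) = 0 (equality of mixed partials for smooth f).
Similarly for dx ∧ dz and dy ∧ dz — all coefficients vanish. So d(df) = 0.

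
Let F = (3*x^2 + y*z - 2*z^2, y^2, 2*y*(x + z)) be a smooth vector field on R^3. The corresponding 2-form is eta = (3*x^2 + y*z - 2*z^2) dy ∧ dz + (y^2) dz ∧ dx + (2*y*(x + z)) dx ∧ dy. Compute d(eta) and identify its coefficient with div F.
d(eta) = (6*x + 4*y) dx ∧ dy ∧ dz; div F = 6*x + 4*y

For a 2-form in R^3 of the form above, applying d gives a 3-form with coefficient ∂P/∂x + ∂Q/∂y + ∂R/∂z:
  ∂P/∂x = 6*x
  ∂Q/∂y = 2*y
  ∂R/∂z = 2*y
Sum = 6*x + 4*y, which is exactly div F.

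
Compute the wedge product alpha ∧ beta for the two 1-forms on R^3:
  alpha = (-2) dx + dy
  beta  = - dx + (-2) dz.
alpha ∧ beta = (4) dx ∧ dz + (1) dx ∧ dy + (-2) dy ∧ dz

Distribute the wedge, using dx_i ∧ dx_j = -dx_j ∧ dx_i and dx_i ∧ dx_i = 0. For each pair (i, j) with i < j, the coefficient of dx_i ∧ dx_j in alpha ∧ beta is (alpha_i * beta_j - alpha_j * beta_i). Collecting: alpha ∧ beta = (4) dx ∧ dz + (1) dx ∧ dy + (-2) dy ∧ dz.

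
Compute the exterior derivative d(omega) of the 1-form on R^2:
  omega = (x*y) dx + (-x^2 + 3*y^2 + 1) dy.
d(omega) = (-3*x) dx ∧ dy

For a 1-form omega = sum_i f_i dx_i, the exterior derivative is
  d(omega) = sum_{i < j} (∂f_j/∂x_i - ∂f_i/∂x_j) dx_i ∧ dx_j.
  coefficient of dx ∧ dy: ∂f_2/∂x - ∂f_1/∂y = ∂(-x^2 + 3*y^2 + 1)/∂x - ∂(x*y)/∂y = -3*x
Assembling: d(omega) = (-3*x) dx ∧ dy.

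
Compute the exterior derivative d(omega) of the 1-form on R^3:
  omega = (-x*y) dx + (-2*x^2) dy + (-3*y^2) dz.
d(omega) = (-3*x) dx ∧ dy + (-6*y) dy ∧ dz

For a 1-form omega = sum_i f_i dx_i, the exterior derivative is
  d(omega) = sum_{i < j} (∂f_j/∂x_i - ∂f_i/∂x_j) dx_i ∧ dx_j.
  coefficient of dx ∧ dy: ∂f_2/∂x - ∂f_1/∂y = ∂(-2*x^2)/∂x - ∂(-x*y)/∂y = -3*x
  coefficient of dy ∧ dz: ∂f_3/∂y - ∂f_2/∂z = ∂(-3*y^2)/∂y - ∂(-2*x^2)/∂z = -6*y
Assembling: d(omega) = (-3*x) dx ∧ dy + (-6*y) dy ∧ dz.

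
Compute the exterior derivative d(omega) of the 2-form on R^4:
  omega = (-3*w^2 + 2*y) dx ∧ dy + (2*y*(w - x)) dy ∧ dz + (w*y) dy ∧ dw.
d(omega) = (-6*w) dx ∧ dy ∧ dw + (-2*y) dx ∧ dy ∧ dz + (2*y) dy ∧ dz ∧ dw

For a 2-form omega = sum_{i<j} g_{ij} dx_i ∧ dx_j, the exterior derivative is
  d(omega) = sum_{i<j} d(g_{ij}) ∧ dx_i ∧ dx_j = sum_{i<j, k} (∂g_{ij}/∂x_k) dx_k ∧ dx_i ∧ dx_j.
Expand each term, using dx_k ∧ dx_i ∧ dx_j = sgn(permutation) dx_{(a)} ∧ dx_{(b)} ∧ dx_{(c)} with (a < b < c) sorted:
  d(-3*w^2 + 2*y) includes (∂/∂w)(-3*w^2 + 2*y) dw = (-6*w) dw, which multiplied by dx ∧ dy gives (-6*w) dx ∧ dy ∧ dw
  d(2*y*(w - x)) includes (∂/∂x)(2*y*(w - x)) dx = (-2*y) dx, which multiplied by dy ∧ dz gives (-2*y) dx ∧ dy ∧ dz
  d(2*y*(w - x)) includes (∂/∂w)(2*y*(w - x)) dw = (2*y) dw, which multiplied by dy ∧ dz gives (2*y) dy ∧ dz ∧ dw
Collecting like 3-forms: d(omega) = (-6*w) dx ∧ dy ∧ dw + (-2*y) dx ∧ dy ∧ dz + (2*y) dy ∧ dz ∧ dw.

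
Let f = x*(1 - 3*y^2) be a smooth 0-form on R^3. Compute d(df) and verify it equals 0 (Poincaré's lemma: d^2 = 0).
d(df) = 0

Step 1: df = sum_i (∂f/∂x_i) dx_i = (1 - 3*y^2) dx + (-6*x*y) dy + (0) dz.
Step 2: Apply d again. Using the 1-form formula, the coefficient of dx ∧ dy in d(df) is ∂^2 f/∂x ∂y - ∂^2 f/∂y ∂x = (-6*y) - (-6*y) = 0 (equality of mixed partials for smooth f).
Similarly for dx ∧ dz and dy ∧ dz — all coefficients vanish. So d(df) = 0.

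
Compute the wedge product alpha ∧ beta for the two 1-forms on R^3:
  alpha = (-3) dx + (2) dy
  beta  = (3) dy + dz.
alpha ∧ beta = (-9) dx ∧ dy + (-3) dx ∧ dz + (2) dy ∧ dz

Distribute the wedge, using dx_i ∧ dx_j = -dx_j ∧ dx_i and dx_i ∧ dx_i = 0. For each pair (i, j) with i < j, the coefficient of dx_i ∧ dx_j in alpha ∧ beta is (alpha_i * beta_j - alpha_j * beta_i). Collecting: alpha ∧ beta = (-9) dx ∧ dy + (-3) dx ∧ dz + (2) dy ∧ dz.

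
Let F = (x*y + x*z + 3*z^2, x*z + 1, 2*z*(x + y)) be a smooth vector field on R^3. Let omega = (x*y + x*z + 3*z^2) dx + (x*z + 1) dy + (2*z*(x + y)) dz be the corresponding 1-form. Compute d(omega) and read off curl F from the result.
d(omega) = (-x + 2*z) dy ∧ dz + (x + 4*z) dz ∧ dx + (-x + z) dx ∧ dy; curl F = (-x + 2*z, x + 4*z, -x + z)

d omega = sum_{i<j} (∂f_j/∂x_i - ∂f_i/∂x_j) dx_i ∧ dx_j. Under the identification (dy ∧ dz, dz ∧ dx, dx ∧ dy) ↔ (e_x, e_y, e_z), the coefficients are exactly the components of curl F. Compute:
  ∂R/∂y - ∂Q/∂z = (2*z) - (x) = -x + 2*z
  ∂P/∂z - ∂R/∂x = (x + 6*z) - (2*z) = x + 4*z
  ∂Q/∂x - ∂P/∂y = (z) - (x) = -x + z.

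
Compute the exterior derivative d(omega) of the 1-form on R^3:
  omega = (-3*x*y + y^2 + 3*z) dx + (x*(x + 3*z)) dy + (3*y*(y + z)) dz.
d(omega) = (5*x - 2*y + 3*z) dx ∧ dy + (-3) dx ∧ dz + (-3*x + 6*y + 3*z) dy ∧ dz

For a 1-form omega = sum_i f_i dx_i, the exterior derivative is
  d(omega) = sum_{i < j} (∂f_j/∂x_i - ∂f_i/∂x_j) dx_i ∧ dx_j.
  coefficient of dx ∧ dy: ∂f_2/∂x - ∂f_1/∂y = ∂(x*(x + 3*z))/∂x - ∂(-3*x*y + y^2 + 3*z)/∂y = 5*x - 2*y + 3*z
  coefficient of dx ∧ dz: ∂f_3/∂x - ∂f_1/∂z = ∂(3*y*(y + z))/∂x - ∂(-3*x*y + y^2 + 3*z)/∂z = -3
  coefficient of dy ∧ dz: ∂f_3/∂y - ∂f_2/∂z = ∂(3*y*(y + z))/∂y - ∂(x*(x + 3*z))/∂z = -3*x + 6*y + 3*z
Assembling: d(omega) = (5*x - 2*y + 3*z) dx ∧ dy + (-3) dx ∧ dz + (-3*x + 6*y + 3*z) dy ∧ dz.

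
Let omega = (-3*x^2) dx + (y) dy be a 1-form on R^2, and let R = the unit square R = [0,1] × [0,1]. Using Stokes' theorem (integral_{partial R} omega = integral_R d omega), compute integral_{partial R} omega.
integral_(partial R) omega = 0

Stokes: integral_partial_R omega = integral_R d omega with d omega = (∂Q/∂x - ∂P/∂y) dx ∧ dy.
  ∂Q/∂x = 0
  ∂P/∂y = 0
  integrand = ∂Q/∂x - ∂P/∂y = 0.
Integrating over R: integral_0^1 integral_0^1 (0) dx dy = 0.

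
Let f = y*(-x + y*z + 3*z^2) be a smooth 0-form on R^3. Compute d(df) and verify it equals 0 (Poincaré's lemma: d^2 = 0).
d(df) = 0

Step 1: df = sum_i (∂f/∂x_i) dx_i = (-y) dx + (-x + 2*y*z + 3*z^2) dy + (y*(y + 6*z)) dz.
Step 2: Apply d again. Using the 1-form formula, the coefficient of dx ∧ dy in d(df) is ∂^2 f/∂x ∂y - ∂^2 f/∂y ∂x = (-1) - (-1) = 0 (equality of mixed partials for smooth f).
Similarly for dx ∧ dz and dy ∧ dz — all coefficients vanish. So d(df) = 0.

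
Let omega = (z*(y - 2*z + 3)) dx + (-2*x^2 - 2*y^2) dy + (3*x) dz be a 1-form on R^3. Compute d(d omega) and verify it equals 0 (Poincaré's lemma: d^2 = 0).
d(d omega) = 0

Step 1: d omega = sum_{i<j} (∂f_j/∂x_i - ∂f_i/∂x_j) dx_i ∧ dx_j:
  coeff of dx ∧ dy: -4*x - z
  coeff of dx ∧ dz: -y + 4*z
  coeff of dy ∧ dz: 0
Step 2: Apply d again to each 2-form coefficient. The only possible 3-form in R^3 is dx ∧ dy ∧ dz, with coefficient
  ∂(coeff of dy∧dz)/∂x - ∂(coeff of dx∧dz)/∂y + ∂(coeff of dx∧dy)/∂z
  = ∂/∂x (0) - ∂/∂y (-y + 4*z) + ∂/∂z (-4*x - z).
Each of these terms simplifies to sums of mixed partials that cancel in pairs. The result is 0 (by equality of mixed partials for smooth functions — Schwarz / Clairaut).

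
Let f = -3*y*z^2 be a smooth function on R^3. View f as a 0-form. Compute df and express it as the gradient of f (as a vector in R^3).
df = (0) dx + (-3*z^2) dy + (-6*y*z) dz; grad f = (0, -3*z^2, -6*y*z)

For a 0-form f, d f = (∂f/∂x) dx + (∂f/∂y) dy + (∂f/∂z) dz. The components of the vector representation are exactly the entries of grad f in Cartesian coordinates:
  ∂f/∂x = 0
  ∂f/∂y = -3*z^2
  ∂f/∂z = -6*y*z.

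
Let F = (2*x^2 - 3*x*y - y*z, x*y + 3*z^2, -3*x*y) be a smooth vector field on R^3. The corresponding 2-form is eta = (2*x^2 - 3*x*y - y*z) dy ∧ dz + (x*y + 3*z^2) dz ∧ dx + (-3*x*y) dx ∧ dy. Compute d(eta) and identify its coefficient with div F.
d(eta) = (5*x - 3*y) dx ∧ dy ∧ dz; div F = 5*x - 3*y

For a 2-form in R^3 of the form above, applying d gives a 3-form with coefficient ∂P/∂x + ∂Q/∂y + ∂R/∂z:
  ∂P/∂x = 4*x - 3*y
  ∂Q/∂y = x
  ∂R/∂z = 0
Sum = 5*x - 3*y, which is exactly div F.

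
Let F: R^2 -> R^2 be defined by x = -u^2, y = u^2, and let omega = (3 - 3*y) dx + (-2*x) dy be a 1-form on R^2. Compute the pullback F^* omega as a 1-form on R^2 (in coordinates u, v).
F^* omega = (10*u^3 - 6*u) du

Using F^*(f dg) = (f ∘ F) d(g ∘ F), substitute each coordinate x_i by F_i(u, v) in f_i, and replace dx_i by d F_i = (∂F_i/∂u) du + (∂F_i/∂v) dv.
  For the x component: f_1(F) = 3 - 3*u^2; d F_1 = (-2*u) du + (0) dv
  For the y component: f_2(F) = 2*u^2; d F_2 = (2*u) du + (0) dv
Combining and collecting du, dv coefficients:
  coeff of du: 10*u^3 - 6*u
  coeff of dv: 0
F^* omega = (10*u^3 - 6*u) du.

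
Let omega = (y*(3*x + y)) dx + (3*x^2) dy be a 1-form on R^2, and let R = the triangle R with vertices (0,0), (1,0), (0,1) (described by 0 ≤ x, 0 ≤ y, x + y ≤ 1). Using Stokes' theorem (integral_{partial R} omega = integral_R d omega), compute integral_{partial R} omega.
integral_(partial R) omega = 1/6

Stokes: integral_partial_R omega = integral_R d omega with d omega = (∂Q/∂x - ∂P/∂y) dx ∧ dy.
  ∂Q/∂x = 6*x
  ∂P/∂y = 3*x + 2*y
  integrand = ∂Q/∂x - ∂P/∂y = 3*x - 2*y.
Integrating over R: integral_0^1 integral_0^{1-x} (3*x - 2*y) dy dx = 1/6.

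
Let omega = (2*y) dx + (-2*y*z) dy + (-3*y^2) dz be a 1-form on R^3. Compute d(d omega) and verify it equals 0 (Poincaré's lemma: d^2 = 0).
d(d omega) = 0

Step 1: d omega = sum_{i<j} (∂f_j/∂x_i - ∂f_i/∂x_j) dx_i ∧ dx_j:
  coeff of dx ∧ dy: -2
  coeff of dx ∧ dz: 0
  coeff of dy ∧ dz: -4*y
Step 2: Apply d again to each 2-form coefficient. The only possible 3-form in R^3 is dx ∧ dy ∧ dz, with coefficient
  ∂(coeff of dy∧dz)/∂x - ∂(coeff of dx∧dz)/∂y + ∂(coeff of dx∧dy)/∂z
  = ∂/∂x (-4*y) - ∂/∂y (0) + ∂/∂z (-2).
Each of these terms simplifies to sums of mixed partials that cancel in pairs. The result is 0 (by equality of mixed partials for smooth functions — Schwarz / Clairaut).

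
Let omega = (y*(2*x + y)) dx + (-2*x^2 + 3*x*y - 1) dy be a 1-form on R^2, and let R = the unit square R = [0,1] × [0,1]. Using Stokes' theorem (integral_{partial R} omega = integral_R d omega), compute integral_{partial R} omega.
integral_(partial R) omega = -5/2

Stokes: integral_partial_R omega = integral_R d omega with d omega = (∂Q/∂x - ∂P/∂y) dx ∧ dy.
  ∂Q/∂x = -4*x + 3*y
  ∂P/∂y = 2*x + 2*y
  integrand = ∂Q/∂x - ∂P/∂y = -6*x + y.
Integrating over R: integral_0^1 integral_0^1 (-6*x + y) dx dy = -5/2.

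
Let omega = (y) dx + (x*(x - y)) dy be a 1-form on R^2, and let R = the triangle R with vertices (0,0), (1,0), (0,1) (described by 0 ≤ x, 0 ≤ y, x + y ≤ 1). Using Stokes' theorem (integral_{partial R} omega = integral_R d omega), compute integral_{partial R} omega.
integral_(partial R) omega = -1/3

Stokes: integral_partial_R omega = integral_R d omega with d omega = (∂Q/∂x - ∂P/∂y) dx ∧ dy.
  ∂Q/∂x = 2*x - y
  ∂P/∂y = 1
  integrand = ∂Q/∂x - ∂P/∂y = 2*x - y - 1.
Integrating over R: integral_0^1 integral_0^{1-x} (2*x - y - 1) dy dx = -1/3.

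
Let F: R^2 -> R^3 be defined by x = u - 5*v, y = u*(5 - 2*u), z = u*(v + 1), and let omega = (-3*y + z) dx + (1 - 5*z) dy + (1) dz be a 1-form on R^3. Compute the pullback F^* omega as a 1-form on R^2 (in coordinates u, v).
F^* omega = (20*u^2*v + 26*u^2 - 24*u*v - 43*u + v + 6) du + (u*(-30*u - 5*v + 71)) dv

Using F^*(f dg) = (f ∘ F) d(g ∘ F), substitute each coordinate x_i by F_i(u, v) in f_i, and replace dx_i by d F_i = (∂F_i/∂u) du + (∂F_i/∂v) dv.
  For the x component: f_1(F) = u*(6*u + v - 14); d F_1 = (1) du + (-5) dv
  For the y component: f_2(F) = -5*u*v - 5*u + 1; d F_2 = (5 - 4*u) du + (0) dv
  For the z component: f_3(F) = 1; d F_3 = (v + 1) du + (u) dv
Combining and collecting du, dv coefficients:
  coeff of du: 20*u^2*v + 26*u^2 - 24*u*v - 43*u + v + 6
  coeff of dv: u*(-30*u - 5*v + 71)
F^* omega = (20*u^2*v + 26*u^2 - 24*u*v - 43*u + v + 6) du + (u*(-30*u - 5*v + 71)) dv.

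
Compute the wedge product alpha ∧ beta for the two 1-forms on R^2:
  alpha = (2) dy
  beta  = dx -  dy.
alpha ∧ beta = (-2) dx ∧ dy

Distribute the wedge, using dx_i ∧ dx_j = -dx_j ∧ dx_i and dx_i ∧ dx_i = 0. For each pair (i, j) with i < j, the coefficient of dx_i ∧ dx_j in alpha ∧ beta is (alpha_i * beta_j - alpha_j * beta_i). Collecting: alpha ∧ beta = (-2) dx ∧ dy.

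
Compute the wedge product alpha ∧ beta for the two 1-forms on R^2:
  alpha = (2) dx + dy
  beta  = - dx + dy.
alpha ∧ beta = (3) dx ∧ dy

Distribute the wedge, using dx_i ∧ dx_j = -dx_j ∧ dx_i and dx_i ∧ dx_i = 0. For each pair (i, j) with i < j, the coefficient of dx_i ∧ dx_j in alpha ∧ beta is (alpha_i * beta_j - alpha_j * beta_i). Collecting: alpha ∧ beta = (3) dx ∧ dy.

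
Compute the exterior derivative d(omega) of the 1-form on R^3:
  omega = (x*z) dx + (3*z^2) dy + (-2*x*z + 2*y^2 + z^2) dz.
d(omega) = (-x - 2*z) dx ∧ dz + (4*y - 6*z) dy ∧ dz

For a 1-form omega = sum_i f_i dx_i, the exterior derivative is
  d(omega) = sum_{i < j} (∂f_j/∂x_i - ∂f_i/∂x_j) dx_i ∧ dx_j.
  coefficient of dx ∧ dz: ∂f_3/∂x - ∂f_1/∂z = ∂(-2*x*z + 2*y^2 + z^2)/∂x - ∂(x*z)/∂z = -x - 2*z
  coefficient of dy ∧ dz: ∂f_3/∂y - ∂f_2/∂z = ∂(-2*x*z + 2*y^2 + z^2)/∂y - ∂(3*z^2)/∂z = 4*y - 6*z
Assembling: d(omega) = (-x - 2*z) dx ∧ dz + (4*y - 6*z) dy ∧ dz.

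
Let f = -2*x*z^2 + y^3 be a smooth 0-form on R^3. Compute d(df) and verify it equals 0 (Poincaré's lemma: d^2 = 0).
d(df) = 0

Step 1: df = sum_i (∂f/∂x_i) dx_i = (-2*z^2) dx + (3*y^2) dy + (-4*x*z) dz.
Step 2: Apply d again. Using the 1-form formula, the coefficient of dx ∧ dy in d(df) is ∂^2 f/∂x ∂y - ∂^2 f/∂y ∂x = (0) - (0) = 0 (equality of mixed partials for smooth f).
Similarly for dx ∧ dz and dy ∧ dz — all coefficients vanish. So d(df) = 0.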